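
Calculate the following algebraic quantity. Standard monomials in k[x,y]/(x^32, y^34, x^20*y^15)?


k[x,y]/I, I = (x^32, y^34, x^20*y^15)
Rect: 32x34=1088. Corner: (32-20)x(34-15)=228.
dim = 1088-228 = 860


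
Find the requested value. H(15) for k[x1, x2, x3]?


C(d+n-1,n-1)=C(17,2)=136


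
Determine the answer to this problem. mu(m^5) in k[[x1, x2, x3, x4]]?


C(n+d-1,d)=C(8,5)=56


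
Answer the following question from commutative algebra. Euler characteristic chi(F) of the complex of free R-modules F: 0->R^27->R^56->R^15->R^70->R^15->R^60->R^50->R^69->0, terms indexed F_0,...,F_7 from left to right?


chi = sum (-1)^i * rank:
(-1)^0*27=27
(-1)^1*56=-56
(-1)^2*15=15
(-1)^3*70=-70
(-1)^4*15=15
(-1)^5*60=-60
(-1)^6*50=50
(-1)^7*69=-69
chi=-148


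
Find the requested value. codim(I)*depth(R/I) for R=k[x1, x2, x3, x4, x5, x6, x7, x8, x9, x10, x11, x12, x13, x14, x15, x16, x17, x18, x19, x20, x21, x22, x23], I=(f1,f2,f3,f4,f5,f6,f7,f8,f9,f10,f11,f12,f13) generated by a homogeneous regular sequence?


codim=13, depth=dim(R/I)=23-13=10
Product=13*10=130


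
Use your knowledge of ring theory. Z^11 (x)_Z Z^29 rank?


rank(M(x)N) = rank(M)*rank(N)
11*29 = 319


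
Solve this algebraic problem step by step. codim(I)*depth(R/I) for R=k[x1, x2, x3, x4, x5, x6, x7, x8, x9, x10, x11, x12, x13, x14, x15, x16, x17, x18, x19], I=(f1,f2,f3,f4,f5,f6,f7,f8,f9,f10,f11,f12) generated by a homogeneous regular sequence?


codim=12, depth=dim(R/I)=19-12=7
Product=12*7=84


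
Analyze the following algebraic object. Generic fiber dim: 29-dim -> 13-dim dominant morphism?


dim(fiber)=dim(X)-dim(Y)=29-13=16


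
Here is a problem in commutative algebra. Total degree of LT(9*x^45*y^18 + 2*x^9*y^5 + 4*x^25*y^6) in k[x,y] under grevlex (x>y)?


LT: 9*x^45*y^18
deg_x=45, deg_y=18
Total=45+18=63


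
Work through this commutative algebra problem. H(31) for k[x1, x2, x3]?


C(d+n-1,n-1)=C(33,2)=528


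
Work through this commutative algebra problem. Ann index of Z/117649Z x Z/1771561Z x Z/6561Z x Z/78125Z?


Exponent = lcm of the cyclic orders; pairwise coprime => product.
7^6*11^6*3^8*5^7=117649*1771561*6561*78125=106832752794056953125


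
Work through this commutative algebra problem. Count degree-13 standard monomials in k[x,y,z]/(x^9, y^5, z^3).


Need i<9, j<5, k<3 with i+j+k=13.
For each i, j ranges over max(0,13-i-2)..min(4,13-i):
  i=0: j in [11,4] -> 0
  i=1: j in [10,4] -> 0
  i=2: j in [9,4] -> 0
  i=3: j in [8,4] -> 0
  i=4: j in [7,4] -> 0
  i=5: j in [6,4] -> 0
  i=6: j in [5,4] -> 0
  i=7: j in [4,4] -> 1
  i=8: j in [3,4] -> 2
H(13) = 0+0+0+0+0+0+0+1+2 = 3


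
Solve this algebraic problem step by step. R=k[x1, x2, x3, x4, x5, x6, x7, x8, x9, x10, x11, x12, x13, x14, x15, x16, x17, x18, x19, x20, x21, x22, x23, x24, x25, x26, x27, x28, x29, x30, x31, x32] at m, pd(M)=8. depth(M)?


pd+depth=depth(R)=32
depth=32-8=24


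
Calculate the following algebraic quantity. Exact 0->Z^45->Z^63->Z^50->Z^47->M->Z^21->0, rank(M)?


Alt sum=0:
(-1)^0*45 + (-1)^1*63 + (-1)^2*50 + (-1)^3*47 + (-1)^4*? + (-1)^5*21=0
rank(M)=36


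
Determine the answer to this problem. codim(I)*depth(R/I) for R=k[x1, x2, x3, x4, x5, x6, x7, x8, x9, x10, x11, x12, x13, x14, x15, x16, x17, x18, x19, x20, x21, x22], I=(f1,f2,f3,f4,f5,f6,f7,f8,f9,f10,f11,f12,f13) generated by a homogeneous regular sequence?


codim=13, depth=dim(R/I)=22-13=9
Product=13*9=117


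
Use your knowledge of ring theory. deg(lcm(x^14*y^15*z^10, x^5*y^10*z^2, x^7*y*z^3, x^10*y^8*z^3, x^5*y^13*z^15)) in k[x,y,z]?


lcm = componentwise max:
x: max(14,5,7,10,5)=14
y: max(15,10,1,8,13)=15
z: max(10,2,3,3,15)=15
Total=14+15+15=44


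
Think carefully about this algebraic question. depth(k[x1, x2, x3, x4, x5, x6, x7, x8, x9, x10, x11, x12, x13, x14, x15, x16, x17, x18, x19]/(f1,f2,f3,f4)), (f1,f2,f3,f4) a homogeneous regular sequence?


depth(R)=19
depth(R/I)=19-4=15


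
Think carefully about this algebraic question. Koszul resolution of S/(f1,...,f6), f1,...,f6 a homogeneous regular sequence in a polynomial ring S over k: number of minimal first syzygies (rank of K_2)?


Regular sequence => Koszul complex is the minimal free resolution.
Syz_1 minimally generated by Koszul relations f_i*e_j - f_j*e_i (i<j): mu(Syz_1) = beta_2 = C(m,2) = m(m-1)/2
m=6
6*5/2 = 15


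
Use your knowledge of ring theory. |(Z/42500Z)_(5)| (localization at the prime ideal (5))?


5-primary part: 42500=5^4*68
Size=5^4=625


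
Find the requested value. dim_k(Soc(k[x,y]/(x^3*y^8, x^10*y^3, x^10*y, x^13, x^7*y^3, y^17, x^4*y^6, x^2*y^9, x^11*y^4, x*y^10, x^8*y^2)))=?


Socle = ann(m) = span of standard monomials u with x*u, y*u in I (staircase corners).
Redundant generators: x^10*y^3, x^11*y^4
Minimal generators: x^13, x^10*y, x^8*y^2, x^7*y^3, x^4*y^6, x^3*y^8, x^2*y^9, x*y^10, y^17
Corners: y^16, xy^9, x^2y^8, x^3y^7, x^6y^5, x^7y^2, x^9y, x^12
Socle dim=8


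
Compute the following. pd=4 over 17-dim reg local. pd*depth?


pd+depth=17
depth=17-4=13
pd*depth=4*13=52


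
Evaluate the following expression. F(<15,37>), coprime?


gcd(15,37)=1 => F=ab-a-b=15*37-15-37=555-52=503


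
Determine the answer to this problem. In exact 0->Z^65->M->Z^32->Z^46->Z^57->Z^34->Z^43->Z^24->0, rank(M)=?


Alt sum=0:
(-1)^0*65 + (-1)^1*? + (-1)^2*32 + (-1)^3*46 + (-1)^4*57 + (-1)^5*34 + (-1)^6*43 + (-1)^7*24=0
rank(M)=93


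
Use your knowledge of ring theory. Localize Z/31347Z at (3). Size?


3-primary part: 31347=3^6*43
Size=3^6=729


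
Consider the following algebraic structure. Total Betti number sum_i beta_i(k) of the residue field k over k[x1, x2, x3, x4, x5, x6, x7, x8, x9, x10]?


Koszul resolution: beta_i(k)=C(n,i), n=10
sum_i C(10,i) = 2^10 = 1024


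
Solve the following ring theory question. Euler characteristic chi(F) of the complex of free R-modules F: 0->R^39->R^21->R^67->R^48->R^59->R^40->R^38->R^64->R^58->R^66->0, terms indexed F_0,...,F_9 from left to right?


chi = sum (-1)^i * rank:
(-1)^0*39=39
(-1)^1*21=-21
(-1)^2*67=67
(-1)^3*48=-48
(-1)^4*59=59
(-1)^5*40=-40
(-1)^6*38=38
(-1)^7*64=-64
(-1)^8*58=58
(-1)^9*66=-66
chi=22


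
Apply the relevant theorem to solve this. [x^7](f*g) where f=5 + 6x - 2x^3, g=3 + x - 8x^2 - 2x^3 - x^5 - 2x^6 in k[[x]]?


[x^7] = sum a_i*b_j, i+j=7
  6*-2=-12
Sum=-12


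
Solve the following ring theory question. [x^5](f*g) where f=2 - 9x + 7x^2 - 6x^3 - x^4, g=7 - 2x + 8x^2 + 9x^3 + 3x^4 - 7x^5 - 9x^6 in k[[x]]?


[x^5] = sum a_i*b_j, i+j=5
  2*-7=-14
  -9*3=-27
  7*9=63
  -6*8=-48
  -1*-2=2
Sum=-24


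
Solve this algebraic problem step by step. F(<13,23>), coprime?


gcd(13,23)=1 => F=ab-a-b=13*23-13-23=299-36=263


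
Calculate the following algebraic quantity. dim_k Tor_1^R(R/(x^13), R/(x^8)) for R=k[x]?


Tor_1(R/I,R/J)=(I cap J)/IJ=(x^13)/(x^21)
dim=21-13=min(13,8)=8


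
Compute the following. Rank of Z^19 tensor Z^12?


rank(M(x)N) = rank(M)*rank(N)
19*12 = 228


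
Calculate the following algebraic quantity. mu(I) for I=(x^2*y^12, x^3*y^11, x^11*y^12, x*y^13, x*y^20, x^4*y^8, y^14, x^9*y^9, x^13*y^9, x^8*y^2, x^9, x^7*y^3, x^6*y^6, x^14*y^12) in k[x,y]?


Remove redundant (divisible by others).
x^14*y^12 redundant.
x^11*y^12 redundant.
x^9*y^9 redundant.
x*y^20 redundant.
x^13*y^9 redundant.
Min: x^9, x^8*y^2, x^7*y^3, x^6*y^6, x^4*y^8, x^3*y^11, x^2*y^12, x*y^13, y^14
Count=9


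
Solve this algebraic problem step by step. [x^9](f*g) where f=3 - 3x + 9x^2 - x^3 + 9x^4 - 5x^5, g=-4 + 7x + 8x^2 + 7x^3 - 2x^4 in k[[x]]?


[x^9] = sum a_i*b_j, i+j=9
  -5*-2=10
Sum=10


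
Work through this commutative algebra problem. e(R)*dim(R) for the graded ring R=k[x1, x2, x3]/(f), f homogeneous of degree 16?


e(R)=deg(f)=16, dim(R)=3-1=2
e*dim=16*2=32


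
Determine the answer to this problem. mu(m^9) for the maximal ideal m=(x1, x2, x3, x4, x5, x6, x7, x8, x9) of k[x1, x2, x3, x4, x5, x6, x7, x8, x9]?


Graded Nakayama: mu(m^d) = dim_k (m^d/m^(d+1)) = #degree-9 monomials in 9 vars
C(n+d-1,d)=C(17,9)=24310


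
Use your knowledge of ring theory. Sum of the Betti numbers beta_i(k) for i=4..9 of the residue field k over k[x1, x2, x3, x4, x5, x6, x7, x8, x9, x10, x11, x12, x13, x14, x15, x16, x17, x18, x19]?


Koszul resolution: beta_i(k)=C(n,i), n=19
C(19,4)=3876, C(19,5)=11628, C(19,6)=27132, C(19,7)=50388, C(19,8)=75582, C(19,9)=92378
Sum=260984


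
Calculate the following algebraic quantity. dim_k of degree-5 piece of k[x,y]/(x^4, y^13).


k[x,y], I = (x^4, y^13), d = 5
Need i < 4 and d-i < 13.
Range: 0 <= i <= 3.
H(5) = 4


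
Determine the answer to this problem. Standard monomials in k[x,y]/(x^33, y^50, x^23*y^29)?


k[x,y]/I, I = (x^33, y^50, x^23*y^29)
Rect: 33x50=1650. Corner: (33-23)x(50-29)=210.
dim = 1650-210 = 1440


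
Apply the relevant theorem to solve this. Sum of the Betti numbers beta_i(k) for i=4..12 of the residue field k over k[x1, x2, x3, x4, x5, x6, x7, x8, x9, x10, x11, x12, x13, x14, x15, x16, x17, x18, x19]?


Koszul resolution: beta_i(k)=C(n,i), n=19
C(19,4)=3876, C(19,5)=11628, C(19,6)=27132, C(19,7)=50388, C(19,8)=75582, C(19,9)=92378, C(19,10)=92378, C(19,11)=75582, C(19,12)=50388
Sum=479332


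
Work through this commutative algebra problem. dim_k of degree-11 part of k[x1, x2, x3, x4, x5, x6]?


C(d+n-1,n-1)=C(16,5)=4368


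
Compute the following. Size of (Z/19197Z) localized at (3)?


3-primary part: 19197=3^5*79
Size=3^5=243


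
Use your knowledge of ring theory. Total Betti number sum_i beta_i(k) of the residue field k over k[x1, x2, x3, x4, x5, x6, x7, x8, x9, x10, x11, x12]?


Koszul resolution: beta_i(k)=C(n,i), n=12
sum_i C(12,i) = 2^12 = 4096


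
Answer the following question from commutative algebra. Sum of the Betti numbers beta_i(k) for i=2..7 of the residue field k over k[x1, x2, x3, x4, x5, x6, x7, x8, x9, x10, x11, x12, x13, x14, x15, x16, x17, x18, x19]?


Koszul resolution: beta_i(k)=C(n,i), n=19
C(19,2)=171, C(19,3)=969, C(19,4)=3876, C(19,5)=11628, C(19,6)=27132, C(19,7)=50388
Sum=94164


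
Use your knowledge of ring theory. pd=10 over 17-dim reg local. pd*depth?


pd+depth=17
depth=17-10=7
pd*depth=10*7=70


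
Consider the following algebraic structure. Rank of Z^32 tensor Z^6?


rank(M(x)N) = rank(M)*rank(N)
32*6 = 192


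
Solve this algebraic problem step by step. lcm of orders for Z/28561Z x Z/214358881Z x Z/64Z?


Exponent = lcm of the cyclic orders; pairwise coprime => product.
13^4*11^8*2^6=28561*214358881*64=391827456015424


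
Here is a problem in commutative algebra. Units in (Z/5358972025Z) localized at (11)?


Local ring = Z/214358881Z.
phi(214358881) = 11^7*(11-1) = 194871710


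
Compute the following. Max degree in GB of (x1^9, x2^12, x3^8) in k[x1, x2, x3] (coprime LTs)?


Pure powers, coprime LTs => already GB.
Degrees: 9, 12, 8
Max=12


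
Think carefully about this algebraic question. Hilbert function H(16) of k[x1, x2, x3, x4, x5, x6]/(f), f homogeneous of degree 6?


C(21,5)-C(15,5)=20349-3003=17346


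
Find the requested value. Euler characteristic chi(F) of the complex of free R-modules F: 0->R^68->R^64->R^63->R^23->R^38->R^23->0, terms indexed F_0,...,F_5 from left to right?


chi = sum (-1)^i * rank:
(-1)^0*68=68
(-1)^1*64=-64
(-1)^2*63=63
(-1)^3*23=-23
(-1)^4*38=38
(-1)^5*23=-23
chi=59


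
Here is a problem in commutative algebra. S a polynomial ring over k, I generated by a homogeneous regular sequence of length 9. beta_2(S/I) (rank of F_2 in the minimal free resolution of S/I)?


Regular sequence => Koszul complex is the minimal free resolution.
Syz_1 minimally generated by Koszul relations f_i*e_j - f_j*e_i (i<j): mu(Syz_1) = beta_2 = C(m,2) = m(m-1)/2
m=9
9*8/2 = 36


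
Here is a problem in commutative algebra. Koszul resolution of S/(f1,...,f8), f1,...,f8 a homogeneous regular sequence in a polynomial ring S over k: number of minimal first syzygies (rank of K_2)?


Regular sequence => Koszul complex is the minimal free resolution.
Syz_1 minimally generated by Koszul relations f_i*e_j - f_j*e_i (i<j): mu(Syz_1) = beta_2 = C(m,2) = m(m-1)/2
m=8
8*7/2 = 28


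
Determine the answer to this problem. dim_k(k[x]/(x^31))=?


Basis: 1,x,...,x^30
dim=31


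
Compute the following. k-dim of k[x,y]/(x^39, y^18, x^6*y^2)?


k[x,y]/I, I = (x^39, y^18, x^6*y^2)
Rect: 39x18=702. Corner: (39-6)x(18-2)=528.
dim = 702-528 = 174


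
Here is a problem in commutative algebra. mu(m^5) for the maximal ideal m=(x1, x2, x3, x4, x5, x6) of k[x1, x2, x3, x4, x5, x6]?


Graded Nakayama: mu(m^d) = dim_k (m^d/m^(d+1)) = #degree-5 monomials in 6 vars
C(n+d-1,d)=C(10,5)=252


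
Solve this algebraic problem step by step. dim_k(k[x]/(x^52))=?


Basis: 1,x,...,x^51
dim=52


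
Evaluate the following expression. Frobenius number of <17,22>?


gcd(17,22)=1 => F=ab-a-b=17*22-17-22=374-39=335


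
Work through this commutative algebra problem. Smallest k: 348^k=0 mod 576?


348^k mod 576:
k=1: 348
k=2: 144
k=3: 0
First zero at k = 3


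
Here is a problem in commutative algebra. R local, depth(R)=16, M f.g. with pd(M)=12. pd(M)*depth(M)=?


pd+depth=16
depth=16-12=4
pd*depth=12*4=48


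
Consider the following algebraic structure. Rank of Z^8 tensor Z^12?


rank(M(x)N) = rank(M)*rank(N)
8*12 = 96


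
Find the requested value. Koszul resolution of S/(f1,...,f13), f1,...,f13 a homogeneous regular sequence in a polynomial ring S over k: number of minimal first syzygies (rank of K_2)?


Regular sequence => Koszul complex is the minimal free resolution.
Syz_1 minimally generated by Koszul relations f_i*e_j - f_j*e_i (i<j): mu(Syz_1) = beta_2 = C(m,2) = m(m-1)/2
m=13
13*12/2 = 78


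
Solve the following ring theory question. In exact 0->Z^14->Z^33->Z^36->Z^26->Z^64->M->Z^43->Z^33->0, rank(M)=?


Alt sum=0:
(-1)^0*14 + (-1)^1*33 + (-1)^2*36 + (-1)^3*26 + (-1)^4*64 + (-1)^5*? + (-1)^6*43 + (-1)^7*33=0
rank(M)=65


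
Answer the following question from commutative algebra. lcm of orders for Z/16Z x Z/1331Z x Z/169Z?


Exponent = lcm of the cyclic orders; pairwise coprime => product.
2^4*11^3*13^2=16*1331*169=3599024


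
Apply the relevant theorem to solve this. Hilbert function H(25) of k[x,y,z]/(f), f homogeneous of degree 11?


C(27,2)-C(16,2)=351-120=231


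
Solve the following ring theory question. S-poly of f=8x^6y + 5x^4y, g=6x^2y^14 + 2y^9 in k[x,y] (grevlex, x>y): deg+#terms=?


LT(f)=8x^6y, LT(g)=6x^2y^14
lcm(LM)=x^6y^14
S(f,g) (scaled by 48 to clear denominators) = 6y^13*f - 8x^4*g = 30x^4y^14 - 16x^4y^9
2 terms, deg 18.
18+2=20


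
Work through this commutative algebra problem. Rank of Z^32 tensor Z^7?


rank(M(x)N) = rank(M)*rank(N)
32*7 = 224


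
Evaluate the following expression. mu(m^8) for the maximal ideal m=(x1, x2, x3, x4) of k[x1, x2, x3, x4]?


Graded Nakayama: mu(m^d) = dim_k (m^d/m^(d+1)) = #degree-8 monomials in 4 vars
C(n+d-1,d)=C(11,8)=165


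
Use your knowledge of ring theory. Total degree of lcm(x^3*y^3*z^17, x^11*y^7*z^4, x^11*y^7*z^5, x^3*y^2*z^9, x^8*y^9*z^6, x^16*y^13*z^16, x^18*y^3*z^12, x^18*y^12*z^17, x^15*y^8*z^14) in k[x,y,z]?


lcm = componentwise max:
x: max(3,11,11,3,8,16,18,18,15)=18
y: max(3,7,7,2,9,13,3,12,8)=13
z: max(17,4,5,9,6,16,12,17,14)=17
Total=18+13+17=48


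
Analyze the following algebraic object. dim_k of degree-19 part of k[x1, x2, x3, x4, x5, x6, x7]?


C(d+n-1,n-1)=C(25,6)=177100


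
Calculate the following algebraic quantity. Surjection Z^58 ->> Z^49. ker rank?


rank(ker) = 58-49 = 9


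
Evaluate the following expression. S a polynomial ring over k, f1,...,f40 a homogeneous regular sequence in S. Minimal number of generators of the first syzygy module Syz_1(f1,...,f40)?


Regular sequence => Koszul complex is the minimal free resolution.
Syz_1 minimally generated by Koszul relations f_i*e_j - f_j*e_i (i<j): mu(Syz_1) = beta_2 = C(m,2) = m(m-1)/2
m=40
40*39/2 = 780


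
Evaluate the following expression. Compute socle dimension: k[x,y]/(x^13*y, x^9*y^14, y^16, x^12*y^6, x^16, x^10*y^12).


Socle = ann(m) = span of standard monomials u with x*u, y*u in I (staircase corners).
Minimal generators: x^16, x^13*y, x^12*y^6, x^10*y^12, x^9*y^14, y^16
Corners: x^8y^15, x^9y^13, x^11y^11, x^12y^5, x^15
Socle dim=5


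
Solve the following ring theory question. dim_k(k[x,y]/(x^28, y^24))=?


Basis: x^i*y^j, i<28, j<24
28*24=672


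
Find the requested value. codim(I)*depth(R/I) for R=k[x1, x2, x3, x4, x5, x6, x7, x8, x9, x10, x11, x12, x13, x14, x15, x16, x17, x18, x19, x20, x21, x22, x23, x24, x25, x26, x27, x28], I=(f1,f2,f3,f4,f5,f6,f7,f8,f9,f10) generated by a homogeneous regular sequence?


codim=10, depth=dim(R/I)=28-10=18
Product=10*18=180


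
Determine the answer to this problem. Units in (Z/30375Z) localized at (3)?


Local ring = Z/243Z.
phi(243) = 3^4*(3-1) = 162


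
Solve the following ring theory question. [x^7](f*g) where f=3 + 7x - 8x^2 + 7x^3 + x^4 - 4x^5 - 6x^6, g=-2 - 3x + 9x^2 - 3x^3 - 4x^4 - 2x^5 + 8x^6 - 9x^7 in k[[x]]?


[x^7] = sum a_i*b_j, i+j=7
  3*-9=-27
  7*8=56
  -8*-2=16
  7*-4=-28
  1*-3=-3
  -4*9=-36
  -6*-3=18
Sum=-4


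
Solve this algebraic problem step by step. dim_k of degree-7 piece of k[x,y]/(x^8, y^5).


k[x,y], I = (x^8, y^5), d = 7
Need i < 8 and d-i < 5.
Range: 3 <= i <= 7.
H(7) = 5


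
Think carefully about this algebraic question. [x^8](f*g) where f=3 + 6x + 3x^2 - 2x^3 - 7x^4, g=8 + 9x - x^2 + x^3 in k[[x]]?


[x^8] = sum a_i*b_j, i+j=8
Sum=0


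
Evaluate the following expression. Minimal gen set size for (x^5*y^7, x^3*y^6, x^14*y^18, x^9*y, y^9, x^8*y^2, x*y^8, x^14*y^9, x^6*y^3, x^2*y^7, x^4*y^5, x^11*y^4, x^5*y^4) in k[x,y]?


Remove redundant (divisible by others).
x^14*y^9 redundant.
x^14*y^18 redundant.
x^11*y^4 redundant.
x^5*y^7 redundant.
Min: x^9*y, x^8*y^2, x^6*y^3, x^5*y^4, x^4*y^5, x^3*y^6, x^2*y^7, x*y^8, y^9
Count=9


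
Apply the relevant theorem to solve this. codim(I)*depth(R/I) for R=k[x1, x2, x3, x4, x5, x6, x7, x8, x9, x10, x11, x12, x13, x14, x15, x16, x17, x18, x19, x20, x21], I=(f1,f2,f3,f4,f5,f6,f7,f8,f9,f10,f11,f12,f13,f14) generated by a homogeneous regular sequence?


codim=14, depth=dim(R/I)=21-14=7
Product=14*7=98


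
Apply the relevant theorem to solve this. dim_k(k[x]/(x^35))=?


Basis: 1,x,...,x^34
dim=35


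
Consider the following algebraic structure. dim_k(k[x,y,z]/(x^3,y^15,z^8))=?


Basis: x^iy^jz^k, i<3,j<15,k<8
3*15*8=360


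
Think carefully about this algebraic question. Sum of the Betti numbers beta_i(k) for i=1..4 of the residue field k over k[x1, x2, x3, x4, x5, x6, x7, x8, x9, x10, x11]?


Koszul resolution: beta_i(k)=C(n,i), n=11
C(11,1)=11, C(11,2)=55, C(11,3)=165, C(11,4)=330
Sum=561


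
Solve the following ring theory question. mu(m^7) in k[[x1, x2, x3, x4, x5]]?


C(n+d-1,d)=C(11,7)=330


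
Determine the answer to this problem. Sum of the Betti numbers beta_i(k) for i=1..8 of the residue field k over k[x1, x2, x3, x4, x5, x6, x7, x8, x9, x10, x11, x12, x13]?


Koszul resolution: beta_i(k)=C(n,i), n=13
C(13,1)=13, C(13,2)=78, C(13,3)=286, C(13,4)=715, C(13,5)=1287, C(13,6)=1716, C(13,7)=1716, C(13,8)=1287
Sum=7098


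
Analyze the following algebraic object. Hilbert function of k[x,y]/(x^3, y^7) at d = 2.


k[x,y], I = (x^3, y^7), d = 2
Need i < 3 and d-i < 7.
Range: 0 <= i <= 2.
H(2) = 3


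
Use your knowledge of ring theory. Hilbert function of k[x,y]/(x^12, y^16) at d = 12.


k[x,y], I = (x^12, y^16), d = 12
Need i < 12 and d-i < 16.
Range: 0 <= i <= 11.
H(12) = 12


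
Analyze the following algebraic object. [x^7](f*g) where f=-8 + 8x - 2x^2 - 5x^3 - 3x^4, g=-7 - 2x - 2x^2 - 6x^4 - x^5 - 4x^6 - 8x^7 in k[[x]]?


[x^7] = sum a_i*b_j, i+j=7
  -8*-8=64
  8*-4=-32
  -2*-1=2
  -5*-6=30
Sum=64


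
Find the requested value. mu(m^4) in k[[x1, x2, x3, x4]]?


C(n+d-1,d)=C(7,4)=35


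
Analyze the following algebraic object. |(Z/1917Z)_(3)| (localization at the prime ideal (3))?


3-primary part: 1917=3^3*71
Size=3^3=27


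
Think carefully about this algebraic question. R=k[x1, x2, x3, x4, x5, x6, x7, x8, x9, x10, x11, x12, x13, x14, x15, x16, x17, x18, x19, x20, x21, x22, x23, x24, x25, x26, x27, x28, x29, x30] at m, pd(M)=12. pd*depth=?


pd+depth=30
depth=30-12=18
pd*depth=12*18=216


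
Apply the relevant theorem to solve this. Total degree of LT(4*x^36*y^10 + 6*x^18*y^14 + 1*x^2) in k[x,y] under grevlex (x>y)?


LT: 4*x^36*y^10
deg_x=36, deg_y=10
Total=36+10=46


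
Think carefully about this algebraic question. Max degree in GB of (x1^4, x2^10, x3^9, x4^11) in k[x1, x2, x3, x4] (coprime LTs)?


Pure powers, coprime LTs => already GB.
Degrees: 4, 10, 9, 11
Max=11


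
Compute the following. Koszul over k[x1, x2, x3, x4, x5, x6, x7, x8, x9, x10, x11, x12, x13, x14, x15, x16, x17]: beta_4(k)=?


C(n,i)=C(17,4)=2380


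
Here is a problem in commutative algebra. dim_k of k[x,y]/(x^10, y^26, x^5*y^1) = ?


k[x,y]/I, I = (x^10, y^26, x^5*y^1)
Rect: 10x26=260. Corner: (10-5)x(26-1)=125.
dim = 260-125 = 135


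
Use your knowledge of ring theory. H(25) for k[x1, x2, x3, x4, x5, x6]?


C(d+n-1,n-1)=C(30,5)=142506


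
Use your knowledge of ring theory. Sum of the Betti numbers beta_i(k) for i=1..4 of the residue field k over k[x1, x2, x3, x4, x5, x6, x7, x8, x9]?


Koszul resolution: beta_i(k)=C(n,i), n=9
C(9,1)=9, C(9,2)=36, C(9,3)=84, C(9,4)=126
Sum=255


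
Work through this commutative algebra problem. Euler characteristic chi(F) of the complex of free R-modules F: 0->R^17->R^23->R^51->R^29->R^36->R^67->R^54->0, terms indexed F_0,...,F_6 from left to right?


chi = sum (-1)^i * rank:
(-1)^0*17=17
(-1)^1*23=-23
(-1)^2*51=51
(-1)^3*29=-29
(-1)^4*36=36
(-1)^5*67=-67
(-1)^6*54=54
chi=39


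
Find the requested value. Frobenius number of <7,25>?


gcd(7,25)=1 => F=ab-a-b=7*25-7-25=175-32=143


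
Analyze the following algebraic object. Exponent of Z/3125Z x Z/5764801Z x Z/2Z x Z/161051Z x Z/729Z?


Exponent = lcm of the cyclic orders; pairwise coprime => product.
5^5*7^8*2^1*11^5*3^6=3125*5764801*2*161051*729=4230145363158618750


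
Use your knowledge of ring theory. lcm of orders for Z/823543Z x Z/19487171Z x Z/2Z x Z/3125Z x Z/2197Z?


Exponent = lcm of the cyclic orders; pairwise coprime => product.
7^7*11^7*2^1*5^5*13^3=823543*19487171*2*3125*2197=220366285107975256250


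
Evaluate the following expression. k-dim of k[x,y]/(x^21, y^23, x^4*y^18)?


k[x,y]/I, I = (x^21, y^23, x^4*y^18)
Rect: 21x23=483. Corner: (21-4)x(23-18)=85.
dim = 483-85 = 398


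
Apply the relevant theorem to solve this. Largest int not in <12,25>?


gcd(12,25)=1 => F=ab-a-b=12*25-12-25=300-37=263


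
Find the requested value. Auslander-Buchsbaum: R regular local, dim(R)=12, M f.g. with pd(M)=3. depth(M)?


pd+depth=depth(R)=12
depth=12-3=9


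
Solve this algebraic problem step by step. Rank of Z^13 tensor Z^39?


rank(M(x)N) = rank(M)*rank(N)
13*39 = 507


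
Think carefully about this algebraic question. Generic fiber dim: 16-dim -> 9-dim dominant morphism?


dim(fiber)=dim(X)-dim(Y)=16-9=7


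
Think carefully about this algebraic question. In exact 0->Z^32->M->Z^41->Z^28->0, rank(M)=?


Alt sum=0:
(-1)^0*32 + (-1)^1*? + (-1)^2*41 + (-1)^3*28=0
rank(M)=45


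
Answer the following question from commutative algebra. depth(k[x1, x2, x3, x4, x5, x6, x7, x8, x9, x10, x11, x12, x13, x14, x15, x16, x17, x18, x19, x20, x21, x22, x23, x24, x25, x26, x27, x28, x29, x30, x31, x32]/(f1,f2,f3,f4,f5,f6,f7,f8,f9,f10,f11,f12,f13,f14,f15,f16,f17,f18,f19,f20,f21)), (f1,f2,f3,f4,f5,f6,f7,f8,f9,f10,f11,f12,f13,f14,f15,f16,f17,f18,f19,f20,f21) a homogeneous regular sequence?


depth(R)=32
depth(R/I)=32-21=11


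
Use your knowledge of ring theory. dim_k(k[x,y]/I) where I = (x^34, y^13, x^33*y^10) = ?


k[x,y]/I, I = (x^34, y^13, x^33*y^10)
Rect: 34x13=442. Corner: (34-33)x(13-10)=3.
dim = 442-3 = 439


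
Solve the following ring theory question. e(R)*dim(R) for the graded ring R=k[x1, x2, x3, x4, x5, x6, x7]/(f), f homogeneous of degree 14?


e(R)=deg(f)=14, dim(R)=7-1=6
e*dim=14*6=84


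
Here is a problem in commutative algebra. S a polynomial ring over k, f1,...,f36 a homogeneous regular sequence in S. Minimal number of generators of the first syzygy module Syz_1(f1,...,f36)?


Regular sequence => Koszul complex is the minimal free resolution.
Syz_1 minimally generated by Koszul relations f_i*e_j - f_j*e_i (i<j): mu(Syz_1) = beta_2 = C(m,2) = m(m-1)/2
m=36
36*35/2 = 630


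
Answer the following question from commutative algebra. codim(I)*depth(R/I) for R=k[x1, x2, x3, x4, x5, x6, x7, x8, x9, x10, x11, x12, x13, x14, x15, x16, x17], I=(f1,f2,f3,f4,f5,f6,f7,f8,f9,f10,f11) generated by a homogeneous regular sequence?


codim=11, depth=dim(R/I)=17-11=6
Product=11*6=66


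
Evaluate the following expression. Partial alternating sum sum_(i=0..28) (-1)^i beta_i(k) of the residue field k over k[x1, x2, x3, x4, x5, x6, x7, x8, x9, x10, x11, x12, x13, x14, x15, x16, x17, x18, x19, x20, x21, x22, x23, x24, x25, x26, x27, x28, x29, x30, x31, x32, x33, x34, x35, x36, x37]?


Koszul resolution: beta_i(k)=C(n,i), n=37
sum_(i=0..p) (-1)^i C(n,i) = (-1)^p C(n-1,p)
(-1)^28*C(36,28) = (-1)^28*30260340 = 30260340


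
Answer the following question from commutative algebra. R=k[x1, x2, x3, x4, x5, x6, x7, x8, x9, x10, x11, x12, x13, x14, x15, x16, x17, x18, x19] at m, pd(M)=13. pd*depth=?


pd+depth=19
depth=19-13=6
pd*depth=13*6=78


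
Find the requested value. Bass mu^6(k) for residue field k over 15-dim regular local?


C(n,i)=C(15,6)=5005


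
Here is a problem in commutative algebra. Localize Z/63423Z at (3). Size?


3-primary part: 63423=3^7*29
Size=3^7=2187


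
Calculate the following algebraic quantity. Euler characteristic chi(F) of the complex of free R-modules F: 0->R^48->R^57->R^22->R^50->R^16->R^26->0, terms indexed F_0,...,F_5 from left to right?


chi = sum (-1)^i * rank:
(-1)^0*48=48
(-1)^1*57=-57
(-1)^2*22=22
(-1)^3*50=-50
(-1)^4*16=16
(-1)^5*26=-26
chi=-47


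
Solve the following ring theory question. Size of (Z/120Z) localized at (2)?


2-primary part: 120=2^3*15
Size=2^3=8


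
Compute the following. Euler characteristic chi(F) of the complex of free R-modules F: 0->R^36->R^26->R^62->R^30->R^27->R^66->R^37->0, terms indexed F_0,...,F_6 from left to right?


chi = sum (-1)^i * rank:
(-1)^0*36=36
(-1)^1*26=-26
(-1)^2*62=62
(-1)^3*30=-30
(-1)^4*27=27
(-1)^5*66=-66
(-1)^6*37=37
chi=40


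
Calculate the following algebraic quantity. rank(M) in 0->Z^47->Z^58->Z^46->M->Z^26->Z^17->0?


Alt sum=0:
(-1)^0*47 + (-1)^1*58 + (-1)^2*46 + (-1)^3*? + (-1)^4*26 + (-1)^5*17=0
rank(M)=44


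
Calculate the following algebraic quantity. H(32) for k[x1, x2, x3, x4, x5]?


C(d+n-1,n-1)=C(36,4)=58905


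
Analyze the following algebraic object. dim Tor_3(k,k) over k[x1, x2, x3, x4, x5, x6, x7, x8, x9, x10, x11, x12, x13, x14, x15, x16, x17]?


Koszul: C(n,i)=C(17,3)=680


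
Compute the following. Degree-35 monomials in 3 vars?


C(d+n-1,n-1)=C(37,2)=666


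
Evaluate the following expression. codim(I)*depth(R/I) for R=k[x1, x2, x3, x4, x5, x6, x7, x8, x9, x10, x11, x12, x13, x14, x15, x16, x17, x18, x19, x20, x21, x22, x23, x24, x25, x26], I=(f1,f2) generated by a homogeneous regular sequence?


codim=2, depth=dim(R/I)=26-2=24
Product=2*24=48


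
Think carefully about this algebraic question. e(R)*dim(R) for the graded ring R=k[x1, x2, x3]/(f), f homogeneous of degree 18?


e(R)=deg(f)=18, dim(R)=3-1=2
e*dim=18*2=36


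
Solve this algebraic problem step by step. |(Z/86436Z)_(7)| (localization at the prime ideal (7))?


7-primary part: 86436=7^4*36
Size=7^4=2401


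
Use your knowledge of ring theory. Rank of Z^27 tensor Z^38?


rank(M(x)N) = rank(M)*rank(N)
27*38 = 1026


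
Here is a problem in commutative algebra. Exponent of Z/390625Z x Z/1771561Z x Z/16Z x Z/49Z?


Exponent = lcm of the cyclic orders; pairwise coprime => product.
5^8*11^6*2^4*7^2=390625*1771561*16*49=542540556250000


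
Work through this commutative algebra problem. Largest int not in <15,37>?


gcd(15,37)=1 => F=ab-a-b=15*37-15-37=555-52=503


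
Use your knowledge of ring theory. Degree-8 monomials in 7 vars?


C(d+n-1,n-1)=C(14,6)=3003


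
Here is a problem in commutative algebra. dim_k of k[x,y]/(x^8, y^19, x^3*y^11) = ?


k[x,y]/I, I = (x^8, y^19, x^3*y^11)
Rect: 8x19=152. Corner: (8-3)x(19-11)=40.
dim = 152-40 = 112


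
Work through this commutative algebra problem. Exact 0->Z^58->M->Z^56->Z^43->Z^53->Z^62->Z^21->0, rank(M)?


Alt sum=0:
(-1)^0*58 + (-1)^1*? + (-1)^2*56 + (-1)^3*43 + (-1)^4*53 + (-1)^5*62 + (-1)^6*21=0
rank(M)=83


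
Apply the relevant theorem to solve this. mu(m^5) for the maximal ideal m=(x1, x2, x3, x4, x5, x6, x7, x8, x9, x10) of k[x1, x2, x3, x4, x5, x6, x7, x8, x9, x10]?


Graded Nakayama: mu(m^d) = dim_k (m^d/m^(d+1)) = #degree-5 monomials in 10 vars
C(n+d-1,d)=C(14,5)=2002


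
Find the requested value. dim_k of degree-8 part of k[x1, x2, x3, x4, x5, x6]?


C(d+n-1,n-1)=C(13,5)=1287


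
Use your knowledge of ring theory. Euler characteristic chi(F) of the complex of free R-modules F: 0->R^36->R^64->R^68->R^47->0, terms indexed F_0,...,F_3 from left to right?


chi = sum (-1)^i * rank:
(-1)^0*36=36
(-1)^1*64=-64
(-1)^2*68=68
(-1)^3*47=-47
chi=-7


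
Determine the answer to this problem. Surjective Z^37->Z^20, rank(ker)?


rank(ker) = 37-20 = 17


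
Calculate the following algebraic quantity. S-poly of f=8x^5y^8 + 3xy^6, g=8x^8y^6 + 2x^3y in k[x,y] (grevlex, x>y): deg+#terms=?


LT(f)=8x^5y^8, LT(g)=8x^8y^6
lcm(LM)=x^8y^8
S(f,g) (scaled by 64 to clear denominators) = 8x^3*f - 8y^2*g = 24x^4y^6 - 16x^3y^3
2 terms, deg 10.
10+2=12


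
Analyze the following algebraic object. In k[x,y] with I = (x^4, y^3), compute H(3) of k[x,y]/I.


k[x,y], I = (x^4, y^3), d = 3
Need i < 4 and d-i < 3.
Range: 1 <= i <= 3.
H(3) = 3


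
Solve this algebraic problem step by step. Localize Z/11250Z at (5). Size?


5-primary part: 11250=5^4*18
Size=5^4=625


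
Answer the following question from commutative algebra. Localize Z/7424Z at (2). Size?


2-primary part: 7424=2^8*29
Size=2^8=256


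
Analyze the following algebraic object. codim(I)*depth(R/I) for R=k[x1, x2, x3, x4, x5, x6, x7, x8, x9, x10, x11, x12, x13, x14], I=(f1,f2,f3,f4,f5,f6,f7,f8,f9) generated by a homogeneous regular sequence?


codim=9, depth=dim(R/I)=14-9=5
Product=9*5=45


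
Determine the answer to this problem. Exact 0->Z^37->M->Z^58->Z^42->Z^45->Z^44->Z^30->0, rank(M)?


Alt sum=0:
(-1)^0*37 + (-1)^1*? + (-1)^2*58 + (-1)^3*42 + (-1)^4*45 + (-1)^5*44 + (-1)^6*30=0
rank(M)=84


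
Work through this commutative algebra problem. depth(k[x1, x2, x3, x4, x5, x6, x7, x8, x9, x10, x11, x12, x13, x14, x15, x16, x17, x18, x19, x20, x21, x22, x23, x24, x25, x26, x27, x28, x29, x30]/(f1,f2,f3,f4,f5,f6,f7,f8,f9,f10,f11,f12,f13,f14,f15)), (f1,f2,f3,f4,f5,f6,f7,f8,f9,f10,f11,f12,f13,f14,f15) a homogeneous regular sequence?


depth(R)=30
depth(R/I)=30-15=15


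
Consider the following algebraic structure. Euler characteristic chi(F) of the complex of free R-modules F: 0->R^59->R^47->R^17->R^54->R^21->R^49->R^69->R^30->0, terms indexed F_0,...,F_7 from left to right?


chi = sum (-1)^i * rank:
(-1)^0*59=59
(-1)^1*47=-47
(-1)^2*17=17
(-1)^3*54=-54
(-1)^4*21=21
(-1)^5*49=-49
(-1)^6*69=69
(-1)^7*30=-30
chi=-14


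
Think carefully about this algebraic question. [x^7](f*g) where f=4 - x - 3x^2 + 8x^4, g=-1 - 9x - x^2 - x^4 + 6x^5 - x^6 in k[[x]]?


[x^7] = sum a_i*b_j, i+j=7
  -1*-1=1
  -3*6=-18
Sum=-17


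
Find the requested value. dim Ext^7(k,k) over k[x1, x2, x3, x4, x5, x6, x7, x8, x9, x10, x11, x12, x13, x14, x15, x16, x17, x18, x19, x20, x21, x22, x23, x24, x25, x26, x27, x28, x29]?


C(n,i)=C(29,7)=1560780


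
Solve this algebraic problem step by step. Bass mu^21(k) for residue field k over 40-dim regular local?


C(n,i)=C(40,21)=131282408400


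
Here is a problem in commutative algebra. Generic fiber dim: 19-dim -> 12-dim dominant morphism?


dim(fiber)=dim(X)-dim(Y)=19-12=7


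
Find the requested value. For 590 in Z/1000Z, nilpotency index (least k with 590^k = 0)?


590^k mod 1000:
k=1: 590
k=2: 100
k=3: 0
First zero at k = 3


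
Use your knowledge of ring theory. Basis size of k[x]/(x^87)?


Basis: 1,x,...,x^86
dim=87


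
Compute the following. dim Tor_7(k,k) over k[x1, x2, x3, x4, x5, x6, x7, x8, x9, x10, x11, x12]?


Koszul: C(n,i)=C(12,7)=792


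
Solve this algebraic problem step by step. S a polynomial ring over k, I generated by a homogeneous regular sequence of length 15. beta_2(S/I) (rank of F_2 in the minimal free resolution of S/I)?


Regular sequence => Koszul complex is the minimal free resolution.
Syz_1 minimally generated by Koszul relations f_i*e_j - f_j*e_i (i<j): mu(Syz_1) = beta_2 = C(m,2) = m(m-1)/2
m=15
15*14/2 = 105


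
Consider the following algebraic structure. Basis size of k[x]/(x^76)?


Basis: 1,x,...,x^75
dim=76


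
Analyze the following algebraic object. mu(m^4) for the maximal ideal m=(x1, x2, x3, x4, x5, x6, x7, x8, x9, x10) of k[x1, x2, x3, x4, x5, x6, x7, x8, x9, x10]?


Graded Nakayama: mu(m^d) = dim_k (m^d/m^(d+1)) = #degree-4 monomials in 10 vars
C(n+d-1,d)=C(13,4)=715


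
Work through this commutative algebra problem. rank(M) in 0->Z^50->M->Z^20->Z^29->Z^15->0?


Alt sum=0:
(-1)^0*50 + (-1)^1*? + (-1)^2*20 + (-1)^3*29 + (-1)^4*15=0
rank(M)=56


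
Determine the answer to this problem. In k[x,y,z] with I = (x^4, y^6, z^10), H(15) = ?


Need i<4, j<6, k<10 with i+j+k=15.
For each i, j ranges over max(0,15-i-9)..min(5,15-i):
  i=0: j in [6,5] -> 0
  i=1: j in [5,5] -> 1
  i=2: j in [4,5] -> 2
  i=3: j in [3,5] -> 3
H(15) = 0+1+2+3 = 6


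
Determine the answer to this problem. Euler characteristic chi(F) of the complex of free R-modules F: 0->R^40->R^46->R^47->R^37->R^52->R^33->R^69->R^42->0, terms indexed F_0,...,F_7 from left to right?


chi = sum (-1)^i * rank:
(-1)^0*40=40
(-1)^1*46=-46
(-1)^2*47=47
(-1)^3*37=-37
(-1)^4*52=52
(-1)^5*33=-33
(-1)^6*69=69
(-1)^7*42=-42
chi=50


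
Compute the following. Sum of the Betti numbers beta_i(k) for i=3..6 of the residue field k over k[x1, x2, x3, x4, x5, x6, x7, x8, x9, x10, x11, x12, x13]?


Koszul resolution: beta_i(k)=C(n,i), n=13
C(13,3)=286, C(13,4)=715, C(13,5)=1287, C(13,6)=1716
Sum=4004


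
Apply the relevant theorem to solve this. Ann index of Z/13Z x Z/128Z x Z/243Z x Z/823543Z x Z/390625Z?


Exponent = lcm of the cyclic orders; pairwise coprime => product.
13^1*2^7*3^5*7^7*5^8=13*128*243*823543*390625=130078616850000000


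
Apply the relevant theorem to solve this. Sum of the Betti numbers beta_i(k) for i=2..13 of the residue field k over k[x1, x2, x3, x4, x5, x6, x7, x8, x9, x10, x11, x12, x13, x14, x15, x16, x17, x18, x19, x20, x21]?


Koszul resolution: beta_i(k)=C(n,i), n=21
C(21,2)=210, C(21,3)=1330, C(21,4)=5985, C(21,5)=20349, C(21,6)=54264, C(21,7)=116280, C(21,8)=203490, C(21,9)=293930, C(21,10)=352716, C(21,11)=352716, C(21,12)=293930, C(21,13)=203490
Sum=1898690


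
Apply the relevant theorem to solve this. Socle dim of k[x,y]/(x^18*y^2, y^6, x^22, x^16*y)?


Socle = ann(m) = span of standard monomials u with x*u, y*u in I (staircase corners).
Redundant generators: x^18*y^2
Minimal generators: x^22, x^16*y, y^6
Corners: x^15y^5, x^21
Socle dim=2


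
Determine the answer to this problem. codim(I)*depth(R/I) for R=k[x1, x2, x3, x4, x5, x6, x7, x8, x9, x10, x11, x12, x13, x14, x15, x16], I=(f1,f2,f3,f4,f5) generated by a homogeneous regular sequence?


codim=5, depth=dim(R/I)=16-5=11
Product=5*11=55


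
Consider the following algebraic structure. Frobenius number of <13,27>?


gcd(13,27)=1 => F=ab-a-b=13*27-13-27=351-40=311


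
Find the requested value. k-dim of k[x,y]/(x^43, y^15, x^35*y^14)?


k[x,y]/I, I = (x^43, y^15, x^35*y^14)
Rect: 43x15=645. Corner: (43-35)x(15-14)=8.
dim = 645-8 = 637


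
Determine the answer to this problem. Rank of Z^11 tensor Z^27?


rank(M(x)N) = rank(M)*rank(N)
11*27 = 297


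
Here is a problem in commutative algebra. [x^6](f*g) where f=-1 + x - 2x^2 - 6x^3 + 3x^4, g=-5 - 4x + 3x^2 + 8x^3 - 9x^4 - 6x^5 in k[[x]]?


[x^6] = sum a_i*b_j, i+j=6
  1*-6=-6
  -2*-9=18
  -6*8=-48
  3*3=9
Sum=-27


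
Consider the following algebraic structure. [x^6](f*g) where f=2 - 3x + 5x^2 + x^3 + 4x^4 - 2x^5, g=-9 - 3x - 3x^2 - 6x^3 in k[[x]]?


[x^6] = sum a_i*b_j, i+j=6
  1*-6=-6
  4*-3=-12
  -2*-3=6
Sum=-12


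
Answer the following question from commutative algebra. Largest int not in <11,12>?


gcd(11,12)=1 => F=ab-a-b=11*12-11-12=132-23=109


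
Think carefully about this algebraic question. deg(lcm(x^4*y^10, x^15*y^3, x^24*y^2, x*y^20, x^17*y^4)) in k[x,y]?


lcm = componentwise max:
x: max(4,15,24,1,17)=24
y: max(10,3,2,20,4)=20
Total=24+20=44


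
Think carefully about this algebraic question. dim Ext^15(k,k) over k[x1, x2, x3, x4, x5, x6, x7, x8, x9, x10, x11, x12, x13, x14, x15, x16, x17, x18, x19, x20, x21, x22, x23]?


C(n,i)=C(23,15)=490314


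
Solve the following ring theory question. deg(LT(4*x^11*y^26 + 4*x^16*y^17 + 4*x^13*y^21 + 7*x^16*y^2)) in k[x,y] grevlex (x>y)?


LT: 4*x^11*y^26
deg_x=11, deg_y=26
Total=11+26=37


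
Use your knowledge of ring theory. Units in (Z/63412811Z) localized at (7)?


Local ring = Z/5764801Z.
phi(5764801) = 7^7*(7-1) = 4941258


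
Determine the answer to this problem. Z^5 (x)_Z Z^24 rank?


rank(M(x)N) = rank(M)*rank(N)
5*24 = 120


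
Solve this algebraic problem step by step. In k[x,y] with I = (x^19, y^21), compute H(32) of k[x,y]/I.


k[x,y], I = (x^19, y^21), d = 32
Need i < 19 and d-i < 21.
Range: 12 <= i <= 18.
H(32) = 7


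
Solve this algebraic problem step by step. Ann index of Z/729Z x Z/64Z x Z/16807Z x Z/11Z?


Exponent = lcm of the cyclic orders; pairwise coprime => product.
3^6*2^6*7^5*11^1=729*64*16807*11=8625621312


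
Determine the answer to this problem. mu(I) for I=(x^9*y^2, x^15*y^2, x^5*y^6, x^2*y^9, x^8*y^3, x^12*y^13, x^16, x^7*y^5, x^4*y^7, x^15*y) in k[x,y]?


Remove redundant (divisible by others).
x^15*y^2 redundant.
x^12*y^13 redundant.
Min: x^16, x^15*y, x^9*y^2, x^8*y^3, x^7*y^5, x^5*y^6, x^4*y^7, x^2*y^9
Count=8


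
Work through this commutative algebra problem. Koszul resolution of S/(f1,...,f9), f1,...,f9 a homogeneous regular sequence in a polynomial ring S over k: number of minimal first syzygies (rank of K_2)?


Regular sequence => Koszul complex is the minimal free resolution.
Syz_1 minimally generated by Koszul relations f_i*e_j - f_j*e_i (i<j): mu(Syz_1) = beta_2 = C(m,2) = m(m-1)/2
m=9
9*8/2 = 36


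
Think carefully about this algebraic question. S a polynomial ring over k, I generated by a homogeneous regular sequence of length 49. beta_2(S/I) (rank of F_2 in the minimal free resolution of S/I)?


Regular sequence => Koszul complex is the minimal free resolution.
Syz_1 minimally generated by Koszul relations f_i*e_j - f_j*e_i (i<j): mu(Syz_1) = beta_2 = C(m,2) = m(m-1)/2
m=49
49*48/2 = 1176


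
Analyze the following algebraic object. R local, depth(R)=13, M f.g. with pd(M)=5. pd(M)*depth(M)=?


pd+depth=13
depth=13-5=8
pd*depth=5*8=40


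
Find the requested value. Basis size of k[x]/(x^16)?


Basis: 1,x,...,x^15
dim=16


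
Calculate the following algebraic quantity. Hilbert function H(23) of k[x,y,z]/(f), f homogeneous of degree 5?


C(25,2)-C(20,2)=300-190=110
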